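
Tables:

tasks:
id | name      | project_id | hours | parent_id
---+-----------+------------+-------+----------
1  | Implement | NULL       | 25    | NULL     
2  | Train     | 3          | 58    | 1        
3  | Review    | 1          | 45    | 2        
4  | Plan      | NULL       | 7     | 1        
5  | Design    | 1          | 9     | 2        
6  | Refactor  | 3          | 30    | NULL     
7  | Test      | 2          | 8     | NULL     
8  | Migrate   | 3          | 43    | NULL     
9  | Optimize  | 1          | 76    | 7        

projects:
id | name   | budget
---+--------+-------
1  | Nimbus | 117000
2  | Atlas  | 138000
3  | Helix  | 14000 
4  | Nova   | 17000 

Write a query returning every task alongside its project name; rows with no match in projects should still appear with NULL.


LEFT JOIN keeps every row from tasks (the left table); where project_id has no match in projects, the project columns become NULL. Walk through each task:
  - task 1 (Implement): project_id=NULL, no match -> kept with NULL
  - task 2 (Train): project_id=3 -> matches Helix
  - task 3 (Review): project_id=1 -> matches Nimbus
  - task 4 (Plan): project_id=NULL, no match -> kept with NULL
  - task 5 (Design): project_id=1 -> matches Nimbus
  - task 6 (Refactor): project_id=3 -> matches Helix
  - task 7 (Test): project_id=2 -> matches Atlas
  - task 8 (Migrate): project_id=3 -> matches Helix
  - task 9 (Optimize): project_id=1 -> matches Nimbus
All 9 rows appear; 2 have NULL project.

SQL:
SELECT a.name, b.name AS project
FROM tasks a
LEFT JOIN projects b ON a.project_id = b.id

Result:
name      | project
----------+--------
Implement | NULL   
Train     | Helix  
Review    | Nimbus 
Plan      | NULL   
Design    | Nimbus 
Refactor  | Helix  
Test      | Atlas  
Migrate   | Helix  
Optimize  | Nimbus 


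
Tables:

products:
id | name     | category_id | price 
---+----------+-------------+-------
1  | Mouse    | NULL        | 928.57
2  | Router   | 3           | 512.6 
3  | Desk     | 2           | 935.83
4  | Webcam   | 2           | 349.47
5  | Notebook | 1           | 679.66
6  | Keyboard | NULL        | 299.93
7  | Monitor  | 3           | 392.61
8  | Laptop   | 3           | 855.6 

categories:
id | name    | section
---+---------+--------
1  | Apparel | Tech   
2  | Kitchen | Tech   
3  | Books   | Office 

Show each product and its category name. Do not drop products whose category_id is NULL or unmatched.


LEFT JOIN keeps every row from products (the left table); where category_id has no match in categories, the category columns become NULL. Walk through each product:
  - product 1 (Mouse): category_id=NULL, no match -> kept with NULL
  - product 2 (Router): category_id=3 -> matches Books
  - product 3 (Desk): category_id=2 -> matches Kitchen
  - product 4 (Webcam): category_id=2 -> matches Kitchen
  - product 5 (Notebook): category_id=1 -> matches Apparel
  - product 6 (Keyboard): category_id=NULL, no match -> kept with NULL
  - product 7 (Monitor): category_id=3 -> matches Books
  - product 8 (Laptop): category_id=3 -> matches Books
All 8 rows appear; 2 have NULL category.

SQL:
SELECT a.name, b.name AS category
FROM products a
LEFT JOIN categories b ON a.category_id = b.id

Result:
name     | category
---------+---------
Mouse    | NULL    
Router   | Books   
Desk     | Kitchen 
Webcam   | Kitchen 
Notebook | Apparel 
Keyboard | NULL    
Monitor  | Books   
Laptop   | Books   


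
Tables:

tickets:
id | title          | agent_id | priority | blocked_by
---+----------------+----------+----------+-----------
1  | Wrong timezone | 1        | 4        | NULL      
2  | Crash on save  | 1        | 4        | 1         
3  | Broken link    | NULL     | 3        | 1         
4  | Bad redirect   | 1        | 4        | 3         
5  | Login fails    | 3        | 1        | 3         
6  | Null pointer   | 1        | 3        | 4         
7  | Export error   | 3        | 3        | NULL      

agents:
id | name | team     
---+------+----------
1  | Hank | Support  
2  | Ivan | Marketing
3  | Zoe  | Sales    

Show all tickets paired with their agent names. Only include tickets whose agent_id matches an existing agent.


INNER JOIN keeps only tickets rows whose agent_id matches an id in agents. Walk through each ticket:
  - ticket 1 (Wrong timezone): agent_id=1 -> matches Hank
  - ticket 2 (Crash on save): agent_id=1 -> matches Hank
  - ticket 3 (Broken link): agent_id=NULL, no match -> dropped
  - ticket 4 (Bad redirect): agent_id=1 -> matches Hank
  - ticket 5 (Login fails): agent_id=3 -> matches Zoe
  - ticket 6 (Null pointer): agent_id=1 -> matches Hank
  - ticket 7 (Export error): agent_id=3 -> matches Zoe
So 1 of 7 rows is dropped.

SQL:
SELECT a.title, b.name AS agent
FROM tickets a
INNER JOIN agents b ON a.agent_id = b.id

Result:
title          | agent
---------------+------
Wrong timezone | Hank 
Crash on save  | Hank 
Bad redirect   | Hank 
Login fails    | Zoe  
Null pointer   | Hank 
Export error   | Zoe  


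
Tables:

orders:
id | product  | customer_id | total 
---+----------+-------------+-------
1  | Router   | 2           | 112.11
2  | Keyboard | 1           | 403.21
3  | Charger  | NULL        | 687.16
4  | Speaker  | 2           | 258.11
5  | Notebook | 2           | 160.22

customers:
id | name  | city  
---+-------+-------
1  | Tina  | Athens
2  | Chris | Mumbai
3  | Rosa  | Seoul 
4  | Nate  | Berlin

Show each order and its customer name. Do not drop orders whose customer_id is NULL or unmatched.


LEFT JOIN keeps every row from orders (the left table); where customer_id has no match in customers, the customer columns become NULL. Walk through each order:
  - order 1 (Router): customer_id=2 -> matches Chris
  - order 2 (Keyboard): customer_id=1 -> matches Tina
  - order 3 (Charger): customer_id=NULL, no match -> kept with NULL
  - order 4 (Speaker): customer_id=2 -> matches Chris
  - order 5 (Notebook): customer_id=2 -> matches Chris
All 5 rows appear; 1 has NULL customer.

SQL:
SELECT a.product, b.name AS customer
FROM orders a
LEFT JOIN customers b ON a.customer_id = b.id

Result:
product  | customer
---------+---------
Router   | Chris   
Keyboard | Tina    
Charger  | NULL    
Speaker  | Chris   
Notebook | Chris   


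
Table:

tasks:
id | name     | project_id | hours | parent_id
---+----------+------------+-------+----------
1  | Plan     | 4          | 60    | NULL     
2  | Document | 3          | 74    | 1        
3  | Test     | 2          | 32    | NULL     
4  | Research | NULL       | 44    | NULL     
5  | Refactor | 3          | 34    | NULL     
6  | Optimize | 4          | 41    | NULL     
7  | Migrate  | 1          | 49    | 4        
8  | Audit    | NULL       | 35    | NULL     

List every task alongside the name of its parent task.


This is a self-join: tasks is joined to a second copy of itself, matching each row's parent_id to another row's id. Use LEFT JOIN so rows with parent_id=NULL are kept.
  - task 1 (Plan): parent_id=NULL -> NULL
  - task 2 (Document): parent_id=1 -> Plan
  - task 3 (Test): parent_id=NULL -> NULL
  - task 4 (Research): parent_id=NULL -> NULL
  - task 5 (Refactor): parent_id=NULL -> NULL
  - task 6 (Optimize): parent_id=NULL -> NULL
  - task 7 (Migrate): parent_id=4 -> Research
  - task 8 (Audit): parent_id=NULL -> NULL

SQL:
SELECT a.name AS item, b.name AS parent
FROM tasks a
LEFT JOIN tasks b ON a.parent_id = b.id

Result:
item     | parent  
---------+---------
Plan     | NULL    
Document | Plan    
Test     | NULL    
Research | NULL    
Refactor | NULL    
Optimize | NULL    
Migrate  | Research
Audit    | NULL    


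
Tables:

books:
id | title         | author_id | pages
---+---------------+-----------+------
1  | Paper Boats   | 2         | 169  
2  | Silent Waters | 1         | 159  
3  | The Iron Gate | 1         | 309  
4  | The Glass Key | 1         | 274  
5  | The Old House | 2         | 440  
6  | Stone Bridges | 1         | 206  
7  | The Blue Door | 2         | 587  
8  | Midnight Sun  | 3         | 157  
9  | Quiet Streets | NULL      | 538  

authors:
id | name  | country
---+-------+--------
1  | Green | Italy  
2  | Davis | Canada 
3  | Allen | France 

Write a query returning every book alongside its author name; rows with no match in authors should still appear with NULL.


LEFT JOIN keeps every row from books (the left table); where author_id has no match in authors, the author columns become NULL. Walk through each book:
  - book 1 (Paper Boats): author_id=2 -> matches Davis
  - book 2 (Silent Waters): author_id=1 -> matches Green
  - book 3 (The Iron Gate): author_id=1 -> matches Green
  - book 4 (The Glass Key): author_id=1 -> matches Green
  - book 5 (The Old House): author_id=2 -> matches Davis
  - book 6 (Stone Bridges): author_id=1 -> matches Green
  - book 7 (The Blue Door): author_id=2 -> matches Davis
  - book 8 (Midnight Sun): author_id=3 -> matches Allen
  - book 9 (Quiet Streets): author_id=NULL, no match -> kept with NULL
All 9 rows appear; 1 has NULL author.

SQL:
SELECT a.title, b.name AS author
FROM books a
LEFT JOIN authors b ON a.author_id = b.id

Result:
title         | author
--------------+-------
Paper Boats   | Davis 
Silent Waters | Green 
The Iron Gate | Green 
The Glass Key | Green 
The Old House | Davis 
Stone Bridges | Green 
The Blue Door | Davis 
Midnight Sun  | Allen 
Quiet Streets | NULL  


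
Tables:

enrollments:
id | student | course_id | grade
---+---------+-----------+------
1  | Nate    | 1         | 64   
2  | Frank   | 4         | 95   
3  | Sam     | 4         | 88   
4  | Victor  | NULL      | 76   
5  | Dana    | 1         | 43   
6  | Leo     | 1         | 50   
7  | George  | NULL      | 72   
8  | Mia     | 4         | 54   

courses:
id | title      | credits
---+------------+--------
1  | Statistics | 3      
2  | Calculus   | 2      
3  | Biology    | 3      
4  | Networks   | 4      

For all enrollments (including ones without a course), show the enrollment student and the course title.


LEFT JOIN keeps every row from enrollments (the left table); where course_id has no match in courses, the course columns become NULL. Walk through each enrollment:
  - enrollment 1 (Nate): course_id=1 -> matches Statistics
  - enrollment 2 (Frank): course_id=4 -> matches Networks
  - enrollment 3 (Sam): course_id=4 -> matches Networks
  - enrollment 4 (Victor): course_id=NULL, no match -> kept with NULL
  - enrollment 5 (Dana): course_id=1 -> matches Statistics
  - enrollment 6 (Leo): course_id=1 -> matches Statistics
  - enrollment 7 (George): course_id=NULL, no match -> kept with NULL
  - enrollment 8 (Mia): course_id=4 -> matches Networks
All 8 rows appear; 2 have NULL course.

SQL:
SELECT a.student, b.title AS course
FROM enrollments a
LEFT JOIN courses b ON a.course_id = b.id

Result:
student | course    
--------+-----------
Nate    | Statistics
Frank   | Networks  
Sam     | Networks  
Victor  | NULL      
Dana    | Statistics
Leo     | Statistics
George  | NULL      
Mia     | Networks  


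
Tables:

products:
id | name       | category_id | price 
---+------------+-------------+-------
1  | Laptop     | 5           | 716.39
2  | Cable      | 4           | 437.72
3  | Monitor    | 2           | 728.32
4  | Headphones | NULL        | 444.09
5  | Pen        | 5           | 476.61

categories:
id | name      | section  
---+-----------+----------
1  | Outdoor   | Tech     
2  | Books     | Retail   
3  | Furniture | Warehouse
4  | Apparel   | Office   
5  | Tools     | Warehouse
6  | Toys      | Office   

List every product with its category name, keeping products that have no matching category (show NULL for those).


LEFT JOIN keeps every row from products (the left table); where category_id has no match in categories, the category columns become NULL. Walk through each product:
  - product 1 (Laptop): category_id=5 -> matches Tools
  - product 2 (Cable): category_id=4 -> matches Apparel
  - product 3 (Monitor): category_id=2 -> matches Books
  - product 4 (Headphones): category_id=NULL, no match -> kept with NULL
  - product 5 (Pen): category_id=5 -> matches Tools
All 5 rows appear; 1 has NULL category.

SQL:
SELECT a.name, b.name AS category
FROM products a
LEFT JOIN categories b ON a.category_id = b.id

Result:
name       | category
-----------+---------
Laptop     | Tools   
Cable      | Apparel 
Monitor    | Books   
Headphones | NULL    
Pen        | Tools   


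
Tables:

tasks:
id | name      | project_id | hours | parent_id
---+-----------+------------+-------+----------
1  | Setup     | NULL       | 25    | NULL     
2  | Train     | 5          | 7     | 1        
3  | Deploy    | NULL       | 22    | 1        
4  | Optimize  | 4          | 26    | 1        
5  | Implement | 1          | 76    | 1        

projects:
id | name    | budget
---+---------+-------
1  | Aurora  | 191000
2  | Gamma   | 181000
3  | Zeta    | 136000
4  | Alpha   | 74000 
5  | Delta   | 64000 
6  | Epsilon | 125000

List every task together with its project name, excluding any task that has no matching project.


INNER JOIN keeps only tasks rows whose project_id matches an id in projects. Walk through each task:
  - task 1 (Setup): project_id=NULL, no match -> dropped
  - task 2 (Train): project_id=5 -> matches Delta
  - task 3 (Deploy): project_id=NULL, no match -> dropped
  - task 4 (Optimize): project_id=4 -> matches Alpha
  - task 5 (Implement): project_id=1 -> matches Aurora
So 2 of 5 rows are dropped.

SQL:
SELECT a.name, b.name AS project
FROM tasks a
INNER JOIN projects b ON a.project_id = b.id

Result:
name      | project
----------+--------
Train     | Delta  
Optimize  | Alpha  
Implement | Aurora 


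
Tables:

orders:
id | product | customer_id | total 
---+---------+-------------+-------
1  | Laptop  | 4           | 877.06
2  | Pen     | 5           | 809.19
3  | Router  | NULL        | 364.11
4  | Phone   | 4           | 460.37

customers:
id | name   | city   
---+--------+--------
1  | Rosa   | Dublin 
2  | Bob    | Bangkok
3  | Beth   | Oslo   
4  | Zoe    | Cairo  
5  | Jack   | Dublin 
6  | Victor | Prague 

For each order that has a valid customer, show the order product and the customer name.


INNER JOIN keeps only orders rows whose customer_id matches an id in customers. Walk through each order:
  - order 1 (Laptop): customer_id=4 -> matches Zoe
  - order 2 (Pen): customer_id=5 -> matches Jack
  - order 3 (Router): customer_id=NULL, no match -> dropped
  - order 4 (Phone): customer_id=4 -> matches Zoe
So 1 of 4 rows is dropped.

SQL:
SELECT a.product, b.name AS customer
FROM orders a
INNER JOIN customers b ON a.customer_id = b.id

Result:
product | customer
--------+---------
Laptop  | Zoe     
Pen     | Jack    
Phone   | Zoe     


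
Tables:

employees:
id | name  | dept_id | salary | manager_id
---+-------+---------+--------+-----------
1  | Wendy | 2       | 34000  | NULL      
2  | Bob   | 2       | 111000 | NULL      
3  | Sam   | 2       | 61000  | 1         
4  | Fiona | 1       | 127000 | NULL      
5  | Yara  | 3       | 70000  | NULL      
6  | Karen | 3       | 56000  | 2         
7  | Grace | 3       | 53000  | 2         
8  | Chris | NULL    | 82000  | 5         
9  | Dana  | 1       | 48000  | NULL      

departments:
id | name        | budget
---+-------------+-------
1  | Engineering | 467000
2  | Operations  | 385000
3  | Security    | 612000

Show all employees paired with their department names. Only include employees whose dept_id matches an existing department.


INNER JOIN keeps only employees rows whose dept_id matches an id in departments. Walk through each employee:
  - employee 1 (Wendy): dept_id=2 -> matches Operations
  - employee 2 (Bob): dept_id=2 -> matches Operations
  - employee 3 (Sam): dept_id=2 -> matches Operations
  - employee 4 (Fiona): dept_id=1 -> matches Engineering
  - employee 5 (Yara): dept_id=3 -> matches Security
  - employee 6 (Karen): dept_id=3 -> matches Security
  - employee 7 (Grace): dept_id=3 -> matches Security
  - employee 8 (Chris): dept_id=NULL, no match -> dropped
  - employee 9 (Dana): dept_id=1 -> matches Engineering
So 1 of 9 rows is dropped.

SQL:
SELECT a.name, b.name AS department
FROM employees a
INNER JOIN departments b ON a.dept_id = b.id

Result:
name  | department 
------+------------
Wendy | Operations 
Bob   | Operations 
Sam   | Operations 
Fiona | Engineering
Yara  | Security   
Karen | Security   
Grace | Security   
Dana  | Engineering


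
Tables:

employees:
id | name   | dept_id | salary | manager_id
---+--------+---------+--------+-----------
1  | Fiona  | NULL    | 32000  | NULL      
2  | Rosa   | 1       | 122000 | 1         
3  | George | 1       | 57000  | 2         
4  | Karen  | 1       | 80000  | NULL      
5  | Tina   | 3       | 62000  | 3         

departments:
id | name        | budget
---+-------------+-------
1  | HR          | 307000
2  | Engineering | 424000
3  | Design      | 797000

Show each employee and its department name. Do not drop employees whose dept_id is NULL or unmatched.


LEFT JOIN keeps every row from employees (the left table); where dept_id has no match in departments, the department columns become NULL. Walk through each employee:
  - employee 1 (Fiona): dept_id=NULL, no match -> kept with NULL
  - employee 2 (Rosa): dept_id=1 -> matches HR
  - employee 3 (George): dept_id=1 -> matches HR
  - employee 4 (Karen): dept_id=1 -> matches HR
  - employee 5 (Tina): dept_id=3 -> matches Design
All 5 rows appear; 1 has NULL department.

SQL:
SELECT a.name, b.name AS department
FROM employees a
LEFT JOIN departments b ON a.dept_id = b.id

Result:
name   | department
-------+-----------
Fiona  | NULL      
Rosa   | HR        
George | HR        
Karen  | HR        
Tina   | Design    


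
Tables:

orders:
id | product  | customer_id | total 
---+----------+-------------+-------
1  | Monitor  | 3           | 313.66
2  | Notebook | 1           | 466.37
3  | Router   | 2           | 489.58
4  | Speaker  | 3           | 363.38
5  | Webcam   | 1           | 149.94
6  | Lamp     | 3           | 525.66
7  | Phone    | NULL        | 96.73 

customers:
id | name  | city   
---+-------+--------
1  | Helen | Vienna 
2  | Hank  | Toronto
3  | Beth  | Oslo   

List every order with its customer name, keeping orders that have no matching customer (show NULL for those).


LEFT JOIN keeps every row from orders (the left table); where customer_id has no match in customers, the customer columns become NULL. Walk through each order:
  - order 1 (Monitor): customer_id=3 -> matches Beth
  - order 2 (Notebook): customer_id=1 -> matches Helen
  - order 3 (Router): customer_id=2 -> matches Hank
  - order 4 (Speaker): customer_id=3 -> matches Beth
  - order 5 (Webcam): customer_id=1 -> matches Helen
  - order 6 (Lamp): customer_id=3 -> matches Beth
  - order 7 (Phone): customer_id=NULL, no match -> kept with NULL
All 7 rows appear; 1 has NULL customer.

SQL:
SELECT a.product, b.name AS customer
FROM orders a
LEFT JOIN customers b ON a.customer_id = b.id

Result:
product  | customer
---------+---------
Monitor  | Beth    
Notebook | Helen   
Router   | Hank    
Speaker  | Beth    
Webcam   | Helen   
Lamp     | Beth    
Phone    | NULL    


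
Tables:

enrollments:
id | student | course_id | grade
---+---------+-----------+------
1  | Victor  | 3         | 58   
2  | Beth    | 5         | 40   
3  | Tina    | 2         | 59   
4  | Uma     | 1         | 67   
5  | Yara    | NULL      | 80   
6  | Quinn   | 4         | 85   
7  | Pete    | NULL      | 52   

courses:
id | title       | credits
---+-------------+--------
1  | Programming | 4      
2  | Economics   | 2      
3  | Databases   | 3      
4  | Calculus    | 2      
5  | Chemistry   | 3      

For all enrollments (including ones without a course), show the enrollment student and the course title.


LEFT JOIN keeps every row from enrollments (the left table); where course_id has no match in courses, the course columns become NULL. Walk through each enrollment:
  - enrollment 1 (Victor): course_id=3 -> matches Databases
  - enrollment 2 (Beth): course_id=5 -> matches Chemistry
  - enrollment 3 (Tina): course_id=2 -> matches Economics
  - enrollment 4 (Uma): course_id=1 -> matches Programming
  - enrollment 5 (Yara): course_id=NULL, no match -> kept with NULL
  - enrollment 6 (Quinn): course_id=4 -> matches Calculus
  - enrollment 7 (Pete): course_id=NULL, no match -> kept with NULL
All 7 rows appear; 2 have NULL course.

SQL:
SELECT a.student, b.title AS course
FROM enrollments a
LEFT JOIN courses b ON a.course_id = b.id

Result:
student | course     
--------+------------
Victor  | Databases  
Beth    | Chemistry  
Tina    | Economics  
Uma     | Programming
Yara    | NULL       
Quinn   | Calculus   
Pete    | NULL       


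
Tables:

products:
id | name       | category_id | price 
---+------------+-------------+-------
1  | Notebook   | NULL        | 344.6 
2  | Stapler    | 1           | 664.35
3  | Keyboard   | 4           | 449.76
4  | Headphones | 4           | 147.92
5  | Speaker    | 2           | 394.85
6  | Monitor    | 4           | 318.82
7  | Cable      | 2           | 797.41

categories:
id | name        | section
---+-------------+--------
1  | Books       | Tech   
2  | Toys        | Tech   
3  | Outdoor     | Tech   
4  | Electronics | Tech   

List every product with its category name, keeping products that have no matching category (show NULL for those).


LEFT JOIN keeps every row from products (the left table); where category_id has no match in categories, the category columns become NULL. Walk through each product:
  - product 1 (Notebook): category_id=NULL, no match -> kept with NULL
  - product 2 (Stapler): category_id=1 -> matches Books
  - product 3 (Keyboard): category_id=4 -> matches Electronics
  - product 4 (Headphones): category_id=4 -> matches Electronics
  - product 5 (Speaker): category_id=2 -> matches Toys
  - product 6 (Monitor): category_id=4 -> matches Electronics
  - product 7 (Cable): category_id=2 -> matches Toys
All 7 rows appear; 1 has NULL category.

SQL:
SELECT a.name, b.name AS category
FROM products a
LEFT JOIN categories b ON a.category_id = b.id

Result:
name       | category   
-----------+------------
Notebook   | NULL       
Stapler    | Books      
Keyboard   | Electronics
Headphones | Electronics
Speaker    | Toys       
Monitor    | Electronics
Cable      | Toys       


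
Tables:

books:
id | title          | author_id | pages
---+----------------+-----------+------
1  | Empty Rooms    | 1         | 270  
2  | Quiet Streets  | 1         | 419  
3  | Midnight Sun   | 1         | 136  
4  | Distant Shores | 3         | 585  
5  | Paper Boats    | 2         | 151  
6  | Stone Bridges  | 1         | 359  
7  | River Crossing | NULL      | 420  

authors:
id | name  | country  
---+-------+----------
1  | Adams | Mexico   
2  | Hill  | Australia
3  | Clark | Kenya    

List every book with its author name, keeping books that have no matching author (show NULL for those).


LEFT JOIN keeps every row from books (the left table); where author_id has no match in authors, the author columns become NULL. Walk through each book:
  - book 1 (Empty Rooms): author_id=1 -> matches Adams
  - book 2 (Quiet Streets): author_id=1 -> matches Adams
  - book 3 (Midnight Sun): author_id=1 -> matches Adams
  - book 4 (Distant Shores): author_id=3 -> matches Clark
  - book 5 (Paper Boats): author_id=2 -> matches Hill
  - book 6 (Stone Bridges): author_id=1 -> matches Adams
  - book 7 (River Crossing): author_id=NULL, no match -> kept with NULL
All 7 rows appear; 1 has NULL author.

SQL:
SELECT a.title, b.name AS author
FROM books a
LEFT JOIN authors b ON a.author_id = b.id

Result:
title          | author
---------------+-------
Empty Rooms    | Adams 
Quiet Streets  | Adams 
Midnight Sun   | Adams 
Distant Shores | Clark 
Paper Boats    | Hill  
Stone Bridges  | Adams 
River Crossing | NULL  


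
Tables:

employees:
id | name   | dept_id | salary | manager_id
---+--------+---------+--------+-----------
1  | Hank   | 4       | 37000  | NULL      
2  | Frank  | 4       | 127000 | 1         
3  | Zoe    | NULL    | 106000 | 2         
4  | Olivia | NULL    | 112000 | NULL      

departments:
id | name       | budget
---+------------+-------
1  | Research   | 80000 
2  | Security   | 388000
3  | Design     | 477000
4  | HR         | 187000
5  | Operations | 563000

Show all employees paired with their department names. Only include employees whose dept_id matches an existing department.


INNER JOIN keeps only employees rows whose dept_id matches an id in departments. Walk through each employee:
  - employee 1 (Hank): dept_id=4 -> matches HR
  - employee 2 (Frank): dept_id=4 -> matches HR
  - employee 3 (Zoe): dept_id=NULL, no match -> dropped
  - employee 4 (Olivia): dept_id=NULL, no match -> dropped
So 2 of 4 rows are dropped.

SQL:
SELECT a.name, b.name AS department
FROM employees a
INNER JOIN departments b ON a.dept_id = b.id

Result:
name  | department
------+-----------
Hank  | HR        
Frank | HR        


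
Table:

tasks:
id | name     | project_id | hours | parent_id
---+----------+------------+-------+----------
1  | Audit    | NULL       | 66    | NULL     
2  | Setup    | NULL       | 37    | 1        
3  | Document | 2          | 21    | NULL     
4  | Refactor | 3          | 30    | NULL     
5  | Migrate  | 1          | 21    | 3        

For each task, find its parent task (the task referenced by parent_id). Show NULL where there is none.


This is a self-join: tasks is joined to a second copy of itself, matching each row's parent_id to another row's id. Use LEFT JOIN so rows with parent_id=NULL are kept.
  - task 1 (Audit): parent_id=NULL -> NULL
  - task 2 (Setup): parent_id=1 -> Audit
  - task 3 (Document): parent_id=NULL -> NULL
  - task 4 (Refactor): parent_id=NULL -> NULL
  - task 5 (Migrate): parent_id=3 -> Document

SQL:
SELECT a.name AS item, b.name AS parent
FROM tasks a
LEFT JOIN tasks b ON a.parent_id = b.id

Result:
item     | parent  
---------+---------
Audit    | NULL    
Setup    | Audit   
Document | NULL    
Refactor | NULL    
Migrate  | Document


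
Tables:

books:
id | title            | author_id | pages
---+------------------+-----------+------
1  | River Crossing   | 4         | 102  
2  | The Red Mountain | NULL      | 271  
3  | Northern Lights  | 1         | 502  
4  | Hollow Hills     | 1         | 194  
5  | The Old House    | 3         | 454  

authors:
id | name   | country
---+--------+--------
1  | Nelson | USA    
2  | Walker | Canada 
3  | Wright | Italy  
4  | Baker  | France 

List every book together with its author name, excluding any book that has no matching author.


INNER JOIN keeps only books rows whose author_id matches an id in authors. Walk through each book:
  - book 1 (River Crossing): author_id=4 -> matches Baker
  - book 2 (The Red Mountain): author_id=NULL, no match -> dropped
  - book 3 (Northern Lights): author_id=1 -> matches Nelson
  - book 4 (Hollow Hills): author_id=1 -> matches Nelson
  - book 5 (The Old House): author_id=3 -> matches Wright
So 1 of 5 rows is dropped.

SQL:
SELECT a.title, b.name AS author
FROM books a
INNER JOIN authors b ON a.author_id = b.id

Result:
title           | author
----------------+-------
River Crossing  | Baker 
Northern Lights | Nelson
Hollow Hills    | Nelson
The Old House   | Wright


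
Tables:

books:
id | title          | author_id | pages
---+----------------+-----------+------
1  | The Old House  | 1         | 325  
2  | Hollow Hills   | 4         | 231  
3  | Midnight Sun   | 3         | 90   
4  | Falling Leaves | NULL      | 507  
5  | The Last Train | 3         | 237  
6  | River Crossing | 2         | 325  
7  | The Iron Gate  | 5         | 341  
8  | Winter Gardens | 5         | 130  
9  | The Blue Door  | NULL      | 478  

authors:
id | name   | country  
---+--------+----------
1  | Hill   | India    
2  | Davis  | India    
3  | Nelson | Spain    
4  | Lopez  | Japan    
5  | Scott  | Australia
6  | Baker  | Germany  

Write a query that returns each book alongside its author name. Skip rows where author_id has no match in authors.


INNER JOIN keeps only books rows whose author_id matches an id in authors. Walk through each book:
  - book 1 (The Old House): author_id=1 -> matches Hill
  - book 2 (Hollow Hills): author_id=4 -> matches Lopez
  - book 3 (Midnight Sun): author_id=3 -> matches Nelson
  - book 4 (Falling Leaves): author_id=NULL, no match -> dropped
  - book 5 (The Last Train): author_id=3 -> matches Nelson
  - book 6 (River Crossing): author_id=2 -> matches Davis
  - book 7 (The Iron Gate): author_id=5 -> matches Scott
  - book 8 (Winter Gardens): author_id=5 -> matches Scott
  - book 9 (The Blue Door): author_id=NULL, no match -> dropped
So 2 of 9 rows are dropped.

SQL:
SELECT a.title, b.name AS author
FROM books a
INNER JOIN authors b ON a.author_id = b.id

Result:
title          | author
---------------+-------
The Old House  | Hill  
Hollow Hills   | Lopez 
Midnight Sun   | Nelson
The Last Train | Nelson
River Crossing | Davis 
The Iron Gate  | Scott 
Winter Gardens | Scott 


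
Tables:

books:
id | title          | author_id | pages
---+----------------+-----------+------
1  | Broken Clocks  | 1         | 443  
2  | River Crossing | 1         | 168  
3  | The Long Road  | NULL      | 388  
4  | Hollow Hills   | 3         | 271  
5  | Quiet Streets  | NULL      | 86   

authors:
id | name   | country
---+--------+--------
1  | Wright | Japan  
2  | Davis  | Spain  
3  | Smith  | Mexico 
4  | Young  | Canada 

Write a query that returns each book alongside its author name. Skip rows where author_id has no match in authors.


INNER JOIN keeps only books rows whose author_id matches an id in authors. Walk through each book:
  - book 1 (Broken Clocks): author_id=1 -> matches Wright
  - book 2 (River Crossing): author_id=1 -> matches Wright
  - book 3 (The Long Road): author_id=NULL, no match -> dropped
  - book 4 (Hollow Hills): author_id=3 -> matches Smith
  - book 5 (Quiet Streets): author_id=NULL, no match -> dropped
So 2 of 5 rows are dropped.

SQL:
SELECT a.title, b.name AS author
FROM books a
INNER JOIN authors b ON a.author_id = b.id

Result:
title          | author
---------------+-------
Broken Clocks  | Wright
River Crossing | Wright
Hollow Hills   | Smith 


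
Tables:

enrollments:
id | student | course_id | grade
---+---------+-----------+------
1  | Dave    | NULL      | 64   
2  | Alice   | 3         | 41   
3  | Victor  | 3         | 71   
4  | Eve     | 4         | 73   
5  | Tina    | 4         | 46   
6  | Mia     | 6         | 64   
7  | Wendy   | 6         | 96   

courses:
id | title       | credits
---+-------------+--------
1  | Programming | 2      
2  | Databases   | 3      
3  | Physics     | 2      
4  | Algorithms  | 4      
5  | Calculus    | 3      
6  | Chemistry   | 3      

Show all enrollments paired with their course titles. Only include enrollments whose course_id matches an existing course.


INNER JOIN keeps only enrollments rows whose course_id matches an id in courses. Walk through each enrollment:
  - enrollment 1 (Dave): course_id=NULL, no match -> dropped
  - enrollment 2 (Alice): course_id=3 -> matches Physics
  - enrollment 3 (Victor): course_id=3 -> matches Physics
  - enrollment 4 (Eve): course_id=4 -> matches Algorithms
  - enrollment 5 (Tina): course_id=4 -> matches Algorithms
  - enrollment 6 (Mia): course_id=6 -> matches Chemistry
  - enrollment 7 (Wendy): course_id=6 -> matches Chemistry
So 1 of 7 rows is dropped.

SQL:
SELECT a.student, b.title AS course
FROM enrollments a
INNER JOIN courses b ON a.course_id = b.id

Result:
student | course    
--------+-----------
Alice   | Physics   
Victor  | Physics   
Eve     | Algorithms
Tina    | Algorithms
Mia     | Chemistry 
Wendy   | Chemistry 


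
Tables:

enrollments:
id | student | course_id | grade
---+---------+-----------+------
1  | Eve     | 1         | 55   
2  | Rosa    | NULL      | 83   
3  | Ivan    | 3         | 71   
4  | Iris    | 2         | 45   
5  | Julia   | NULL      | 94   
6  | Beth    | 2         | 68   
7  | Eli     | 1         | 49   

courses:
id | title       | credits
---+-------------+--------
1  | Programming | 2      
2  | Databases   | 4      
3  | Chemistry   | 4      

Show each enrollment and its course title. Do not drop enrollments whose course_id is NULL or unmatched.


LEFT JOIN keeps every row from enrollments (the left table); where course_id has no match in courses, the course columns become NULL. Walk through each enrollment:
  - enrollment 1 (Eve): course_id=1 -> matches Programming
  - enrollment 2 (Rosa): course_id=NULL, no match -> kept with NULL
  - enrollment 3 (Ivan): course_id=3 -> matches Chemistry
  - enrollment 4 (Iris): course_id=2 -> matches Databases
  - enrollment 5 (Julia): course_id=NULL, no match -> kept with NULL
  - enrollment 6 (Beth): course_id=2 -> matches Databases
  - enrollment 7 (Eli): course_id=1 -> matches Programming
All 7 rows appear; 2 have NULL course.

SQL:
SELECT a.student, b.title AS course
FROM enrollments a
LEFT JOIN courses b ON a.course_id = b.id

Result:
student | course     
--------+------------
Eve     | Programming
Rosa    | NULL       
Ivan    | Chemistry  
Iris    | Databases  
Julia   | NULL       
Beth    | Databases  
Eli     | Programming


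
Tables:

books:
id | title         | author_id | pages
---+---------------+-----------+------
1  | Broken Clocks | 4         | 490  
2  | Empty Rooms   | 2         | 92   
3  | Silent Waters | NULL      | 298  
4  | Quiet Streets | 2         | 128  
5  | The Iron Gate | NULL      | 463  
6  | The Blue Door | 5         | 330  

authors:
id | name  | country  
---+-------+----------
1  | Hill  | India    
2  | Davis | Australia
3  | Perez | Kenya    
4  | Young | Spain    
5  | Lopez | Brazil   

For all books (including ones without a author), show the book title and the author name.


LEFT JOIN keeps every row from books (the left table); where author_id has no match in authors, the author columns become NULL. Walk through each book:
  - book 1 (Broken Clocks): author_id=4 -> matches Young
  - book 2 (Empty Rooms): author_id=2 -> matches Davis
  - book 3 (Silent Waters): author_id=NULL, no match -> kept with NULL
  - book 4 (Quiet Streets): author_id=2 -> matches Davis
  - book 5 (The Iron Gate): author_id=NULL, no match -> kept with NULL
  - book 6 (The Blue Door): author_id=5 -> matches Lopez
All 6 rows appear; 2 have NULL author.

SQL:
SELECT a.title, b.name AS author
FROM books a
LEFT JOIN authors b ON a.author_id = b.id

Result:
title         | author
--------------+-------
Broken Clocks | Young 
Empty Rooms   | Davis 
Silent Waters | NULL  
Quiet Streets | Davis 
The Iron Gate | NULL  
The Blue Door | Lopez 


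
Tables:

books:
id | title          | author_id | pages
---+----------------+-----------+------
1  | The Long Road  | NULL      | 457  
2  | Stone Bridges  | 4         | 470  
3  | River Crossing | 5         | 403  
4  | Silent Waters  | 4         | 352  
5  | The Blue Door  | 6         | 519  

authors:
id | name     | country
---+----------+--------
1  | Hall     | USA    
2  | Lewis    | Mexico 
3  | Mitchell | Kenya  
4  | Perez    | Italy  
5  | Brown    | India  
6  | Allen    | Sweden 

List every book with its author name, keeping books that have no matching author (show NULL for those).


LEFT JOIN keeps every row from books (the left table); where author_id has no match in authors, the author columns become NULL. Walk through each book:
  - book 1 (The Long Road): author_id=NULL, no match -> kept with NULL
  - book 2 (Stone Bridges): author_id=4 -> matches Perez
  - book 3 (River Crossing): author_id=5 -> matches Brown
  - book 4 (Silent Waters): author_id=4 -> matches Perez
  - book 5 (The Blue Door): author_id=6 -> matches Allen
All 5 rows appear; 1 has NULL author.

SQL:
SELECT a.title, b.name AS author
FROM books a
LEFT JOIN authors b ON a.author_id = b.id

Result:
title          | author
---------------+-------
The Long Road  | NULL  
Stone Bridges  | Perez 
River Crossing | Brown 
Silent Waters  | Perez 
The Blue Door  | Allen 


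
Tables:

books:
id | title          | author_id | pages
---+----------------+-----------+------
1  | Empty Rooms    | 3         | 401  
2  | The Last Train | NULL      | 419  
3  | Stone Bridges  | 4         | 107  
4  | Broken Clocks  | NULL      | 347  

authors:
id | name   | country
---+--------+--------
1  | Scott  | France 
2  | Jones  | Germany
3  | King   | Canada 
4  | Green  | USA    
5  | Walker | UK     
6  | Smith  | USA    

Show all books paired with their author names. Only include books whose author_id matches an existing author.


INNER JOIN keeps only books rows whose author_id matches an id in authors. Walk through each book:
  - book 1 (Empty Rooms): author_id=3 -> matches King
  - book 2 (The Last Train): author_id=NULL, no match -> dropped
  - book 3 (Stone Bridges): author_id=4 -> matches Green
  - book 4 (Broken Clocks): author_id=NULL, no match -> dropped
So 2 of 4 rows are dropped.

SQL:
SELECT a.title, b.name AS author
FROM books a
INNER JOIN authors b ON a.author_id = b.id

Result:
title         | author
--------------+-------
Empty Rooms   | King  
Stone Bridges | Green 


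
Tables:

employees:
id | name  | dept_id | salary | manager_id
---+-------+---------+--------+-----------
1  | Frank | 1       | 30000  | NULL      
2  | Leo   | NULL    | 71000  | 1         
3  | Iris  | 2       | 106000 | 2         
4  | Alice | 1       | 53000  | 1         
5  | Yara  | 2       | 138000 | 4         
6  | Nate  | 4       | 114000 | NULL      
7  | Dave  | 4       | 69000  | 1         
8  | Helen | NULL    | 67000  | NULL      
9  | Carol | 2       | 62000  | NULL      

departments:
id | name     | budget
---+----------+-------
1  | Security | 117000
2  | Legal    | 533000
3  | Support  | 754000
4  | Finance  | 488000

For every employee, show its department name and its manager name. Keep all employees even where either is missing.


Two LEFT JOINs from the same base table employees: one to departments via dept_id, one to employees itself via manager_id. Both are LEFT so every employee is preserved.
Match against departments:
  - employee 1 (Frank): dept_id=1 -> matches Security
  - employee 2 (Leo): dept_id=NULL, no match -> kept with NULL
  - employee 3 (Iris): dept_id=2 -> matches Legal
  - employee 4 (Alice): dept_id=1 -> matches Security
  - employee 5 (Yara): dept_id=2 -> matches Legal
  - employee 6 (Nate): dept_id=4 -> matches Finance
  - employee 7 (Dave): dept_id=4 -> matches Finance
  - employee 8 (Helen): dept_id=NULL, no match -> kept with NULL
  - employee 9 (Carol): dept_id=2 -> matches Legal
Match against employees (self):
  - employee 1 (Frank): manager_id=NULL -> NULL
  - employee 2 (Leo): manager_id=1 -> Frank
  - employee 3 (Iris): manager_id=2 -> Leo
  - employee 4 (Alice): manager_id=1 -> Frank
  - employee 5 (Yara): manager_id=4 -> Alice
  - employee 6 (Nate): manager_id=NULL -> NULL
  - employee 7 (Dave): manager_id=1 -> Frank
  - employee 8 (Helen): manager_id=NULL -> NULL
  - employee 9 (Carol): manager_id=NULL -> NULL

SQL:
SELECT a.name, b.name AS department, c.name AS manager
FROM employees a
LEFT JOIN departments b ON a.dept_id = b.id
LEFT JOIN employees c ON a.manager_id = c.id

Result:
name  | department | manager
------+------------+--------
Frank | Security   | NULL   
Leo   | NULL       | Frank  
Iris  | Legal      | Leo    
Alice | Security   | Frank  
Yara  | Legal      | Alice  
Nate  | Finance    | NULL   
Dave  | Finance    | Frank  
Helen | NULL       | NULL   
Carol | Legal      | NULL   


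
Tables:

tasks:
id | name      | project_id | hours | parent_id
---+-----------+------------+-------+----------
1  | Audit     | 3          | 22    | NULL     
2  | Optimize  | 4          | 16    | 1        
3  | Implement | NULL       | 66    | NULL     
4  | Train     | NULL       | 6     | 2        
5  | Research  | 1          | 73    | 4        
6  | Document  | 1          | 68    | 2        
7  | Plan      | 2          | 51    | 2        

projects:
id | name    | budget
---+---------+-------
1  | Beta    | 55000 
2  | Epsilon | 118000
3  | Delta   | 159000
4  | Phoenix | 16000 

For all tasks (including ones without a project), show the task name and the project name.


LEFT JOIN keeps every row from tasks (the left table); where project_id has no match in projects, the project columns become NULL. Walk through each task:
  - task 1 (Audit): project_id=3 -> matches Delta
  - task 2 (Optimize): project_id=4 -> matches Phoenix
  - task 3 (Implement): project_id=NULL, no match -> kept with NULL
  - task 4 (Train): project_id=NULL, no match -> kept with NULL
  - task 5 (Research): project_id=1 -> matches Beta
  - task 6 (Document): project_id=1 -> matches Beta
  - task 7 (Plan): project_id=2 -> matches Epsilon
All 7 rows appear; 2 have NULL project.

SQL:
SELECT a.name, b.name AS project
FROM tasks a
LEFT JOIN projects b ON a.project_id = b.id

Result:
name      | project
----------+--------
Audit     | Delta  
Optimize  | Phoenix
Implement | NULL   
Train     | NULL   
Research  | Beta   
Document  | Beta   
Plan      | Epsilon
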